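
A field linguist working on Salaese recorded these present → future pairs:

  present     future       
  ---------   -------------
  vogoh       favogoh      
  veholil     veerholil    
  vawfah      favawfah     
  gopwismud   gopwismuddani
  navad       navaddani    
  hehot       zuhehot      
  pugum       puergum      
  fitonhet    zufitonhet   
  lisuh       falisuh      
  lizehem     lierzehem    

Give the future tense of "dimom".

"dimom" ends in -m. The stems ending in -m (lizehem → lierzehem, pugum → puergum) insert -er- after the first vowel.
So dimom → diermom.

diermom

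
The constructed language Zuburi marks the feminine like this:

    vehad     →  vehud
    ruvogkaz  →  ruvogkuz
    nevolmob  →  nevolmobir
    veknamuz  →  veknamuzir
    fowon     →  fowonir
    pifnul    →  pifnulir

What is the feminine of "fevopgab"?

"fevopgab" has last vowel 'a'. The stems whose last vowel is 'a' (vehad → vehud, ruvogkaz → ruvogkuz) change the last vowel to 'u'.
The other pattern: stems whose last vowel is 'o' or 'u' add -ir.
So fevopgab → fevopgub.

fevopgub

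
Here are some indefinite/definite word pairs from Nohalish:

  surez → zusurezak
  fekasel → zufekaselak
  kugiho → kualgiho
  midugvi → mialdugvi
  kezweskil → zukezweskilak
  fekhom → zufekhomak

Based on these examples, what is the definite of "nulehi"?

nuallehi

"nulehi" ends in a vowel. The stems ending in a vowel (kugiho → kualgiho, midugvi → mialdugvi) insert -al- after the first vowel.
So nulehi → nuallehi.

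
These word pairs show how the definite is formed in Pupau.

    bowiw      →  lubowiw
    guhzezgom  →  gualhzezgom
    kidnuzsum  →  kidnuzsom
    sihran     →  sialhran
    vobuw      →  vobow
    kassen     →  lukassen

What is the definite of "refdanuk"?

"refdanuk" has last vowel 'u'. The stems whose last vowel is 'u' (vobuw → vobow, kidnuzsum → kidnuzsom) change the last vowel to 'o'.
The other patterns: stems whose last vowel is 'a' or 'o' insert -al- after the first vowel; stems whose last vowel is 'e' or 'i' add the prefix lu-.
So refdanuk → refdanok.

refdanok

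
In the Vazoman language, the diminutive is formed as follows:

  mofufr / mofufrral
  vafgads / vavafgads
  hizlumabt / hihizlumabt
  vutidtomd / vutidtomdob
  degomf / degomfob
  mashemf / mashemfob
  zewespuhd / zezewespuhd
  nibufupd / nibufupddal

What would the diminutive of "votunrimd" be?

votunrimdob

vutidtomd and nibufupd both end in -d yet inflect differently (vutidtomdob, nibufupddal), so the final letter is not what conditions the rule; the second-to-last letter is.
"votunrimd" has second-to-last letter 'm'. The stems whose second-to-last letter is 'm' (degomf → degomfob, mashemf → mashemfob, vutidtomd → vutidtomdob) add -ob.
The other patterns: stems whose second-to-last letter is 'f' or 'p' double the final consonant and add -al; stems whose second-to-last letter is 'b', 'd' or 'h' repeat the first consonant+vowel as a prefix.
So votunrimd → votunrimdob.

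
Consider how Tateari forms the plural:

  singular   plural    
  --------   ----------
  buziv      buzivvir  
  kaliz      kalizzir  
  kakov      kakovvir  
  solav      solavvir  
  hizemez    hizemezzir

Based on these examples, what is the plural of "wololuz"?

wololuzzir

Every pair shown (buziv → buzivvir, kaliz → kalizzir, kakov → kakovvir, …) follows the same rule: double the final consonant and add -ir.
So wololuz → wololuzzir.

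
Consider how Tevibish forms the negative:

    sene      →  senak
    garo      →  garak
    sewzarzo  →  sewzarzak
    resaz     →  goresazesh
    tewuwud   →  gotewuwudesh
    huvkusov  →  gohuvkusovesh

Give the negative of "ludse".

ludsak

garo and huvkusov both have last vowel 'o' yet inflect differently (garak, gohuvkusovesh), so the last vowel is not what conditions the rule; whether the stem ends in a vowel or a consonant is.
"ludse" ends in a vowel. The stems ending in a vowel (sene → senak, garo → garak, sewzarzo → sewzarzak) drop the final letter and add -ak.
The other pattern: stems ending in a consonant add go- … -esh around the stem.
So ludse → ludsak.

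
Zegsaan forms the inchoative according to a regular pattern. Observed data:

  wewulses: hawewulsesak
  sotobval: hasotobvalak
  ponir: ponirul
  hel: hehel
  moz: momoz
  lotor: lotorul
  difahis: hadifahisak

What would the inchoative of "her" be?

heher

"her" has 1 vowel. The stems with 1 vowel (hel → hehel, moz → momoz) repeat the first consonant+vowel as a prefix.
So her → heher.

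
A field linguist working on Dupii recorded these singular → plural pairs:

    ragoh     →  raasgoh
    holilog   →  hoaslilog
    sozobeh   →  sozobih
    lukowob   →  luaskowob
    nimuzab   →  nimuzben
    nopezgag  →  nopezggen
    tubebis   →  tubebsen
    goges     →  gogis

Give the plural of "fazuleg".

fazulig

sozobeh and ragoh both end in -h yet inflect differently (sozobih, raasgoh), so the final letter is not what conditions the rule; the last vowel is.
"fazuleg" has last vowel 'e'. The stems whose last vowel is 'e' (goges → gogis, sozobeh → sozobih) change the last vowel to 'i'.
So fazuleg → fazulig.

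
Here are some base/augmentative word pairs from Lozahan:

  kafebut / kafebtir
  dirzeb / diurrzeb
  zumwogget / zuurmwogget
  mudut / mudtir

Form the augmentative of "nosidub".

"nosidub" has last vowel 'u'. The stems whose last vowel is 'u' (kafebut → kafebtir, mudut → mudtir) delete the last vowel and add -ir.
The other pattern: stems whose last vowel is 'e' insert -ur- after the first vowel.
So nosidub → nosidbir.

nosidbir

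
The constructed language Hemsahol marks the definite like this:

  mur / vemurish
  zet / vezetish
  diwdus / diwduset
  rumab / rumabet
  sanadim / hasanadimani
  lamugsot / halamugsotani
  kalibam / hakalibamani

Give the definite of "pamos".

pamoset

zet and lamugsot both end in -t yet inflect differently (vezetish, halamugsotani), so the final letter is not what conditions the rule; the number of vowels is.
"pamos" has 2 vowels. The stems with 2 vowels (diwdus → diwduset, rumab → rumabet) add -et.
The other patterns: stems with 1 vowel add ve- … -ish around the stem; stems with 3 vowels add ha- … -ani around the stem.
So pamos → pamoset.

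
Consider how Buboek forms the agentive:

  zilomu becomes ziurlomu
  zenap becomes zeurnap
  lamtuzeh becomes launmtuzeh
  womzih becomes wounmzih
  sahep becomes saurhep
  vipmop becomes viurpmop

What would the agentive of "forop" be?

fourrop

lamtuzeh and sahep both have last vowel 'e' yet inflect differently (launmtuzeh, saurhep), so the last vowel is not what conditions the rule; the final letter is.
"forop" ends in -p. The stems ending in -p (sahep → saurhep, vipmop → viurpmop, zenap → zeurnap) insert -ur- after the first vowel.
So forop → fourrop.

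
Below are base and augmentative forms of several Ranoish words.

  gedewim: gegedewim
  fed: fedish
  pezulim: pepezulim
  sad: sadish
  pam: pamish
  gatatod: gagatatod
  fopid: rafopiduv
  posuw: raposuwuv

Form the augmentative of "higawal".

hihigawal

"higawal" has 3 vowels. The stems with 3 vowels (gedewim → gegedewim, gatatod → gagatatod, pezulim → pepezulim) repeat the first consonant+vowel as a prefix.
So higawal → hihigawal.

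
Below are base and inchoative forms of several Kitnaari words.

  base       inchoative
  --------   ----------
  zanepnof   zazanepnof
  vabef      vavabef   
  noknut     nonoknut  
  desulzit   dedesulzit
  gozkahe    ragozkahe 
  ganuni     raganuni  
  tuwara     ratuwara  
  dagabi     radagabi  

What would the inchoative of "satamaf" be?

"satamaf" ends in a consonant. The stems ending in a consonant (zanepnof → zazanepnof, vabef → vavabef, noknut → nonoknut) repeat the first consonant+vowel as a prefix.
So satamaf → sasatamaf.

sasatamaf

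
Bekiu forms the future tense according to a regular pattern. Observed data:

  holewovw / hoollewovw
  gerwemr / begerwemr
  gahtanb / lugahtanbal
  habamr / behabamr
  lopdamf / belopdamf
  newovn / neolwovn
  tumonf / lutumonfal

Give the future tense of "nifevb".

niolfevb

lopdamf and tumonf both end in -f yet inflect differently (belopdamf, lutumonfal), so the final letter is not what conditions the rule; the second-to-last letter is.
"nifevb" has second-to-last letter 'v'. The stems whose second-to-last letter is 'v' (holewovw → hoollewovw, newovn → neolwovn) insert -ol- after the first vowel.
The other patterns: stems whose second-to-last letter is 'm' add the prefix be-; stems whose second-to-last letter is 'n' add lu- … -al around the stem.
So nifevb → niolfevb.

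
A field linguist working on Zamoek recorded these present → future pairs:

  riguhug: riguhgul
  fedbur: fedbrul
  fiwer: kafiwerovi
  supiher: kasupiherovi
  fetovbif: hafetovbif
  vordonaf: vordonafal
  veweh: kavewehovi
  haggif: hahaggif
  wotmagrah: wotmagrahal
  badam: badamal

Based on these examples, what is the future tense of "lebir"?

halebir

vordonaf and fetovbif both end in -f yet inflect differently (vordonafal, hafetovbif), so the final letter is not what conditions the rule; the last vowel is.
"lebir" has last vowel 'i'. The stems whose last vowel is 'i' (fetovbif → hafetovbif, haggif → hahaggif) add the prefix ha-.
So lebir → halebir.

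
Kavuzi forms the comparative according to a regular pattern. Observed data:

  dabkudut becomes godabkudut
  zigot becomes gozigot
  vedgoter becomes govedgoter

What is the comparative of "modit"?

gomodit

Every pair shown (dabkudut → godabkudut, zigot → gozigot, vedgoter → govedgoter) follows the same rule: add the prefix go-.
So modit → gomodit.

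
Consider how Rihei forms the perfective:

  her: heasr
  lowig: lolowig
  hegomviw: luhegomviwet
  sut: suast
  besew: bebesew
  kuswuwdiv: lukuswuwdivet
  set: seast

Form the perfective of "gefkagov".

besew and hegomviw both end in -w yet inflect differently (bebesew, luhegomviwet), so the final letter is not what conditions the rule; the number of vowels is.
"gefkagov" has 3 vowels. The stems with 3 vowels (kuswuwdiv → lukuswuwdivet, hegomviw → luhegomviwet) add lu- … -et around the stem.
The other patterns: stems with 1 vowel insert -as- after the first vowel; stems with 2 vowels repeat the first consonant+vowel as a prefix.
So gefkagov → lugefkagovet.

lugefkagovet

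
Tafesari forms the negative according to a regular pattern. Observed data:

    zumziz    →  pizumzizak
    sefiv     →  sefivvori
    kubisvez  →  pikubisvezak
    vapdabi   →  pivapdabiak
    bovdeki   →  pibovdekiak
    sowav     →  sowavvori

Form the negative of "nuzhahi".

vapdabi and sefiv both have last vowel 'i' yet inflect differently (pivapdabiak, sefivvori), so the last vowel is not what conditions the rule; the final letter is.
"nuzhahi" ends in -i. The stems ending in -i (vapdabi → pivapdabiak, bovdeki → pibovdekiak) add pi- … -ak around the stem.
So nuzhahi → pinuzhahiak.

pinuzhahiak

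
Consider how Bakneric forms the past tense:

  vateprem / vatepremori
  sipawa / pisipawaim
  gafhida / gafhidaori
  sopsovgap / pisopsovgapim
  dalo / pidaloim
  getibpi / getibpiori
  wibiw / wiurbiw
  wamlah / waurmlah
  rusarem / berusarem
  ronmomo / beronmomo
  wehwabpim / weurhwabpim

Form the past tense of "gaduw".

gaduwori

ronmomo and dalo both end in -o yet inflect differently (beronmomo, pidaloim), so the final letter is not what conditions the rule; the first letter is.
"gaduw" begins with g-. The stems beginning with g- (gafhida → gafhidaori, getibpi → getibpiori) add -ori.
So gaduw → gaduwori.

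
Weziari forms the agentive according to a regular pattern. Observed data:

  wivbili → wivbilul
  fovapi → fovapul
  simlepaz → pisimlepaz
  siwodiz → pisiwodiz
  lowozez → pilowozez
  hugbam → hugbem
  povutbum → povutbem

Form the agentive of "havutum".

"havutum" ends in -m. The stems ending in -m (hugbam → hugbem, povutbum → povutbem) change the last vowel to 'e'.
So havutum → havutem.

havutem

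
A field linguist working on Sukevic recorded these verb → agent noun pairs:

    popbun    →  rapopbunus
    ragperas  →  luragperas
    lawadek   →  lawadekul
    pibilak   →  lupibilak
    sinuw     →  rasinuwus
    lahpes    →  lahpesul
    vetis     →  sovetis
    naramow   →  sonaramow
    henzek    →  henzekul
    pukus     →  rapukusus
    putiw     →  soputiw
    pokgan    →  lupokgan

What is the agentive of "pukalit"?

sopukalit

pukus and ragperas both end in -s yet inflect differently (rapukusus, luragperas), so the final letter is not what conditions the rule; the last vowel is.
"pukalit" has last vowel 'i'. The stems whose last vowel is 'i' (putiw → soputiw, vetis → sovetis) add the prefix so-.
So pukalit → sopukalit.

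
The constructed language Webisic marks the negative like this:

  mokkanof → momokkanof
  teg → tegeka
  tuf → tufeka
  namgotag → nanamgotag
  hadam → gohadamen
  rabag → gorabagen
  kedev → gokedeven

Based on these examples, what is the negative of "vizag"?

"vizag" has 2 vowels. The stems with 2 vowels (rabag → gorabagen, hadam → gohadamen, kedev → gokedeven) add go- … -en around the stem.
The other patterns: stems with 1 vowel add -eka; stems with 3 vowels repeat the first consonant+vowel as a prefix.
So vizag → govizagen.

govizagen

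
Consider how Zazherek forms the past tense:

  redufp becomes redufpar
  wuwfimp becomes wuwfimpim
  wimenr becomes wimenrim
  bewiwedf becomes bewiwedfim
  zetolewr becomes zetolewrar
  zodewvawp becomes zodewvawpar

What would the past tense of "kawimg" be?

kawimgim

"kawimg" has second-to-last letter 'm'. The one such stem in the data (wuwfimp → wuwfimpim) adds -im, so the same rule applies.
The other pattern: stems whose second-to-last letter is 'f' or 'w' add -ar.
So kawimg → kawimgim.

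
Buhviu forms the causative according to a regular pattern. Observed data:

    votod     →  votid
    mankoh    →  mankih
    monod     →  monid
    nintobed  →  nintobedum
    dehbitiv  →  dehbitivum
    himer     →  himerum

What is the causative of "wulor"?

wulir

"wulor" has last vowel 'o'. The stems whose last vowel is 'o' (votod → votid, mankoh → mankih, monod → monid) change the last vowel to 'i'.
The other pattern: stems whose last vowel is 'e' or 'i' add -um.
So wulor → wulir.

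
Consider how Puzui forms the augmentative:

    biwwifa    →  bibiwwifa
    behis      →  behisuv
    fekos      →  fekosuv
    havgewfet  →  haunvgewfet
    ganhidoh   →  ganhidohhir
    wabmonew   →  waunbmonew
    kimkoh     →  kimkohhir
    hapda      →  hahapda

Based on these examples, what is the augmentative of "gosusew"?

gounsusew

"gosusew" ends in -w. The one such stem in the data (wabmonew → waunbmonew) inserts -un- after the first vowel (as does havgewfet), so the same rule applies.
The other patterns: stems ending in -s add -uv; stems ending in -a repeat the first consonant+vowel as a prefix; stems ending in -h double the final consonant and add -ir.
So gosusew → gounsusew.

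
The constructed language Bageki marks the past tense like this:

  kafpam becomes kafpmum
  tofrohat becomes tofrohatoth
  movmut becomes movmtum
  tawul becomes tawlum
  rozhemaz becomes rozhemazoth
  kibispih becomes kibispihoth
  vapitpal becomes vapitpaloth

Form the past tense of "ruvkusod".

ruvkusodoth

tofrohat and movmut both end in -t yet inflect differently (tofrohatoth, movmtum), so the final letter is not what conditions the rule; the number of vowels is.
"ruvkusod" has 3 vowels. The stems with 3 vowels (rozhemaz → rozhemazoth, tofrohat → tofrohatoth, kibispih → kibispihoth) add -oth.
So ruvkusod → ruvkusodoth.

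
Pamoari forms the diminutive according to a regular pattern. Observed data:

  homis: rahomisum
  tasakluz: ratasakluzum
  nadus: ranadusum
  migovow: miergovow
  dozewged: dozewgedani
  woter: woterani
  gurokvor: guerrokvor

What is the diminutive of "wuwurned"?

wuwurnedani

gurokvor and woter both end in -r yet inflect differently (guerrokvor, woterani), so the final letter is not what conditions the rule; the last vowel is.
"wuwurned" has last vowel 'e'. The stems whose last vowel is 'e' (dozewged → dozewgedani, woter → woterani) add -ani.
The other patterns: stems whose last vowel is 'o' insert -er- after the first vowel; stems whose last vowel is 'i' or 'u' add ra- … -um around the stem.
So wuwurned → wuwurnedani.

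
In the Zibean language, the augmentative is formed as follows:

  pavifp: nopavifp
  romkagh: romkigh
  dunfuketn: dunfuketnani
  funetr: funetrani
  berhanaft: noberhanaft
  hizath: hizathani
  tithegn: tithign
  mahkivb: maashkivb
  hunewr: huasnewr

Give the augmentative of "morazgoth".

morazgothani

romkagh and hizath both end in -h yet inflect differently (romkigh, hizathani), so the final letter is not what conditions the rule; the second-to-last letter is.
"morazgoth" has second-to-last letter 't'. The stems whose second-to-last letter is 't' (hizath → hizathani, funetr → funetrani, dunfuketn → dunfuketnani) add -ani.
So morazgoth → morazgothani.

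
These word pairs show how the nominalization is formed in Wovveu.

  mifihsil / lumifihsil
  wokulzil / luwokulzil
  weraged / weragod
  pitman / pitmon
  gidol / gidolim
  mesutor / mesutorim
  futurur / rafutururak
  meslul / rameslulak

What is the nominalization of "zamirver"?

zamirvor

"zamirver" has last vowel 'e'. The one such stem in the data (weraged → weragod) changes the last vowel to 'o' (as does pitman), so the same rule applies.
So zamirver → zamirvor.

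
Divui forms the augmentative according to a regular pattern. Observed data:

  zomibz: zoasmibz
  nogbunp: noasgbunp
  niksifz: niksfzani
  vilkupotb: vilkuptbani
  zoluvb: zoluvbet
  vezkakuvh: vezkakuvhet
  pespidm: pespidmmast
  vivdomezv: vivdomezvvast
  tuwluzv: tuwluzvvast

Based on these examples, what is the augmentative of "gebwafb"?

"gebwafb" has second-to-last letter 'f'. The one such stem in the data (niksifz → niksfzani) deletes the last vowel and adds -ani (as does vilkupotb), so the same rule applies.
The other patterns: stems whose second-to-last letter is 'b' or 'n' insert -as- after the first vowel; stems whose second-to-last letter is 'v' add -et; stems whose second-to-last letter is 'd' or 'z' double the final consonant and add -ast.
So gebwafb → gebwfbani.

gebwfbani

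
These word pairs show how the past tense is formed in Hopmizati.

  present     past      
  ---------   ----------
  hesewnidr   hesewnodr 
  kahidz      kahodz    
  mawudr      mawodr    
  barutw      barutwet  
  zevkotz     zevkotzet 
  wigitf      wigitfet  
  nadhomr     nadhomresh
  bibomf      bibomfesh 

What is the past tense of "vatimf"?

vatimfesh

kahidz and zevkotz both end in -z yet inflect differently (kahodz, zevkotzet), so the final letter is not what conditions the rule; the second-to-last letter is.
"vatimf" has second-to-last letter 'm'. The stems whose second-to-last letter is 'm' (nadhomr → nadhomresh, bibomf → bibomfesh) add -esh.
So vatimf → vatimfesh.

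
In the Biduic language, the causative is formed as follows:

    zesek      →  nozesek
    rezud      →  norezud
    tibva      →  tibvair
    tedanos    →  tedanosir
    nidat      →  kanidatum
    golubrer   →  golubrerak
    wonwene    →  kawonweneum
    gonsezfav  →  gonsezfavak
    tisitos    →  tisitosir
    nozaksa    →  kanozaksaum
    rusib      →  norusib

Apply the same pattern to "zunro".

"zunro" begins with z-. The one such stem in the data (zesek → nozesek) adds the prefix no-, so the same rule applies.
The other patterns: stems beginning with t- add -ir; stems beginning with n- or w- add ka- … -um around the stem; stems beginning with g- add -ak.
So zunro → nozunro.

nozunro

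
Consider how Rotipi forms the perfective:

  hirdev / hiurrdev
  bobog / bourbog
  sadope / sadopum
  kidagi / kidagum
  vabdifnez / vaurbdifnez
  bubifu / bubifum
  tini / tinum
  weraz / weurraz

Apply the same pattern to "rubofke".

hirdev and sadope both have last vowel 'e' yet inflect differently (hiurrdev, sadopum), so the last vowel is not what conditions the rule; whether the stem ends in a vowel or a consonant is.
"rubofke" ends in a vowel. The stems ending in a vowel (sadope → sadopum, tini → tinum, kidagi → kidagum) drop the final letter and add -um.
The other pattern: stems ending in a consonant insert -ur- after the first vowel.
So rubofke → rubofkum.

rubofkum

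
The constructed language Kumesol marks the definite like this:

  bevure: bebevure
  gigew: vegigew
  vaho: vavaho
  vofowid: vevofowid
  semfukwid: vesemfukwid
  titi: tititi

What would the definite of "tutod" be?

semfukwid and titi both have last vowel 'i' yet inflect differently (vesemfukwid, tititi), so the last vowel is not what conditions the rule; whether the stem ends in a vowel or a consonant is.
"tutod" ends in a consonant. The stems ending in a consonant (semfukwid → vesemfukwid, gigew → vegigew, vofowid → vevofowid) add the prefix ve-.
The other pattern: stems ending in a vowel repeat the first consonant+vowel as a prefix.
So tutod → vetutod.

vetutod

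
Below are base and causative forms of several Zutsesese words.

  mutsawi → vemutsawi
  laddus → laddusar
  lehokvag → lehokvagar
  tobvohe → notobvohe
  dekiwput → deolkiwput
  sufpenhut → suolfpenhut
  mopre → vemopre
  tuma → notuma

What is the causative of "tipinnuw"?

notipinnuw

"tipinnuw" begins with t-. The stems beginning with t- (tuma → notuma, tobvohe → notobvohe) add the prefix no-.
The other patterns: stems beginning with m- add the prefix ve-; stems beginning with l- add -ar; stems beginning with d- or s- insert -ol- after the first vowel.
So tipinnuw → notipinnuw.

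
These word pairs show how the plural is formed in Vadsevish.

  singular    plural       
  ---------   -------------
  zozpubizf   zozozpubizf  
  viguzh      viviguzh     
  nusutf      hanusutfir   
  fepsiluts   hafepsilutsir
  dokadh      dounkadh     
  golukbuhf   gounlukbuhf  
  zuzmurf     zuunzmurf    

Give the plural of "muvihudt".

muunvihudt

zozpubizf and nusutf both end in -f yet inflect differently (zozozpubizf, hanusutfir), so the final letter is not what conditions the rule; the second-to-last letter is.
"muvihudt" has second-to-last letter 'd'. The one such stem in the data (dokadh → dounkadh) inserts -un- after the first vowel (as do golukbuhf, zuzmurf), so the same rule applies.
The other patterns: stems whose second-to-last letter is 'z' repeat the first consonant+vowel as a prefix; stems whose second-to-last letter is 't' add ha- … -ir around the stem.
So muvihudt → muunvihudt.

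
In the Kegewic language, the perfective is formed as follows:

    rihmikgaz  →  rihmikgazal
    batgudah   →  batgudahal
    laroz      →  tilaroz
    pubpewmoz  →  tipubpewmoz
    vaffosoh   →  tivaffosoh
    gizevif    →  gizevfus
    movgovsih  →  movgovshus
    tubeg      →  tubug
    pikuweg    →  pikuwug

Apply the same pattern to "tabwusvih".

rihmikgaz and laroz both end in -z yet inflect differently (rihmikgazal, tilaroz), so the final letter is not what conditions the rule; the last vowel is.
"tabwusvih" has last vowel 'i'. The stems whose last vowel is 'i' (gizevif → gizevfus, movgovsih → movgovshus) delete the last vowel and add -us.
So tabwusvih → tabwusvhus.

tabwusvhus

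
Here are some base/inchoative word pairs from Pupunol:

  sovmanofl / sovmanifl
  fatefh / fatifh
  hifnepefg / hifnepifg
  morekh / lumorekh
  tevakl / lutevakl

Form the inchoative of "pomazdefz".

fatefh and morekh both end in -h yet inflect differently (fatifh, lumorekh), so the final letter is not what conditions the rule; the second-to-last letter is.
"pomazdefz" has second-to-last letter 'f'. The stems whose second-to-last letter is 'f' (sovmanofl → sovmanifl, fatefh → fatifh, hifnepefg → hifnepifg) change the last vowel to 'i'.
So pomazdefz → pomazdifz.

pomazdifz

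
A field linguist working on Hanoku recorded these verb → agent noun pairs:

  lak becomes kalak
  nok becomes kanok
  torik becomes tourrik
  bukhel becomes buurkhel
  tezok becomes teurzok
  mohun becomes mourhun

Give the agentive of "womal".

lak and torik both end in -k yet inflect differently (kalak, tourrik), so the final letter is not what conditions the rule; the number of vowels is.
"womal" has 2 vowels. The stems with 2 vowels (torik → tourrik, bukhel → buurkhel, tezok → teurzok) insert -ur- after the first vowel.
So womal → wourmal.

wourmal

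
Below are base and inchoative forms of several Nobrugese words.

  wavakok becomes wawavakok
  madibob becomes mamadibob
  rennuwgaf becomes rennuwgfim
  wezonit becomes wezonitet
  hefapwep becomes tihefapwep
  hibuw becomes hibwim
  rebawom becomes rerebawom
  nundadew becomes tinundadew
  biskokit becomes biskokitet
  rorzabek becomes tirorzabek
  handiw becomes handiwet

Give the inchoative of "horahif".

nundadew and handiw both end in -w yet inflect differently (tinundadew, handiwet), so the final letter is not what conditions the rule; the last vowel is.
"horahif" has last vowel 'i'. The stems whose last vowel is 'i' (handiw → handiwet, wezonit → wezonitet, biskokit → biskokitet) add -et.
The other patterns: stems whose last vowel is 'e' add the prefix ti-; stems whose last vowel is 'a' or 'u' delete the last vowel and add -im; stems whose last vowel is 'o' repeat the first consonant+vowel as a prefix.
So horahif → horahifet.

horahifet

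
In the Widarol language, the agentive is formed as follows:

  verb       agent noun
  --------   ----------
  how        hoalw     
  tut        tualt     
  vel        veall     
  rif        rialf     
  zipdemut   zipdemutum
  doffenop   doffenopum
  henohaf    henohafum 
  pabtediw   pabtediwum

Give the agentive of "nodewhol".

nodewholum

"nodewhol" has 3 vowels. The stems with 3 vowels (zipdemut → zipdemutum, doffenop → doffenopum, henohaf → henohafum) add -um.
The other pattern: stems with 1 vowel insert -al- after the first vowel.
So nodewhol → nodewholum.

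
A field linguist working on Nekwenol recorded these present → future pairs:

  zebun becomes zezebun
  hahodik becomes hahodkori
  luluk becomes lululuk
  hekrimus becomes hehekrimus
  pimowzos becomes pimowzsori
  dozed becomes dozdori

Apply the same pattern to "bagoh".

baghori

hekrimus and pimowzos both end in -s yet inflect differently (hehekrimus, pimowzsori), so the final letter is not what conditions the rule; the last vowel is.
"bagoh" has last vowel 'o'. The one such stem in the data (pimowzos → pimowzsori) deletes the last vowel and adds -ori (as do dozed, hahodik), so the same rule applies.
So bagoh → baghori.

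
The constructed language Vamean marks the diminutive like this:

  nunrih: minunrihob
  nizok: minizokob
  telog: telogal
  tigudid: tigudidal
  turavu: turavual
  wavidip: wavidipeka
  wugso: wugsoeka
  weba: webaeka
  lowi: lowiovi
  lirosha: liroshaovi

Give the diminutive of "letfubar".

letfubarovi

weba and lirosha both end in -a yet inflect differently (webaeka, liroshaovi), so the final letter is not what conditions the rule; the first letter is.
"letfubar" begins with l-. The stems beginning with l- (lowi → lowiovi, lirosha → liroshaovi) add -ovi.
The other patterns: stems beginning with n- add mi- … -ob around the stem; stems beginning with t- add -al; stems beginning with w- add -eka.
So letfubar → letfubarovi.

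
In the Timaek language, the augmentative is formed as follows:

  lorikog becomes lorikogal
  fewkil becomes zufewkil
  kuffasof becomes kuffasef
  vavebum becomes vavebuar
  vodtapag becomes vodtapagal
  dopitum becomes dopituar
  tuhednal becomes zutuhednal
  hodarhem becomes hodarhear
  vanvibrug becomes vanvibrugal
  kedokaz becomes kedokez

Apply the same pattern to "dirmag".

dirmagal

vavebum and vanvibrug both have last vowel 'u' yet inflect differently (vavebuar, vanvibrugal), so the last vowel is not what conditions the rule; the final letter is.
"dirmag" ends in -g. The stems ending in -g (vanvibrug → vanvibrugal, lorikog → lorikogal, vodtapag → vodtapagal) add -al.
The other patterns: stems ending in -l add the prefix zu-; stems ending in -m drop the final letter and add -ar; stems ending in -f or -z change the last vowel to 'e'.
So dirmag → dirmagal.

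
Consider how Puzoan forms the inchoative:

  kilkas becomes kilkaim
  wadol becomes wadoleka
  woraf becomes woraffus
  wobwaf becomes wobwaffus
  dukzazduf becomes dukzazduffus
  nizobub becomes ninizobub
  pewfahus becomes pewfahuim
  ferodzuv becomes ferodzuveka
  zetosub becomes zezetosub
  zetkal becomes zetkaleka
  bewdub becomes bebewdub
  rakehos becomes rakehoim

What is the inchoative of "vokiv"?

"vokiv" ends in -v. The one such stem in the data (ferodzuv → ferodzuveka) adds -eka, so the same rule applies.
So vokiv → vokiveka.

vokiveka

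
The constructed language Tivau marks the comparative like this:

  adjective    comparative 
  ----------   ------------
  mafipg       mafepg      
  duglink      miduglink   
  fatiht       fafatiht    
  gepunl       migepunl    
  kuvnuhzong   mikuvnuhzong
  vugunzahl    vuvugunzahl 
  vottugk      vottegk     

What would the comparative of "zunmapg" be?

gepunl and vugunzahl both end in -l yet inflect differently (migepunl, vuvugunzahl), so the final letter is not what conditions the rule; the second-to-last letter is.
"zunmapg" has second-to-last letter 'p'. The one such stem in the data (mafipg → mafepg) changes the last vowel to 'e' (as does vottugk), so the same rule applies.
So zunmapg → zunmepg.

zunmepg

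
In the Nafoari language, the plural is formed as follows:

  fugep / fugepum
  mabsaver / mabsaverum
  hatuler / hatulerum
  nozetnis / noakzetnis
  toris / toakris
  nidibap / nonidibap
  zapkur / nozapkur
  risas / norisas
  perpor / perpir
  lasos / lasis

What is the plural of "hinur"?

nohinur

fugep and nidibap both end in -p yet inflect differently (fugepum, nonidibap), so the final letter is not what conditions the rule; the last vowel is.
"hinur" has last vowel 'u'. The one such stem in the data (zapkur → nozapkur) adds the prefix no-, so the same rule applies.
So hinur → nohinur.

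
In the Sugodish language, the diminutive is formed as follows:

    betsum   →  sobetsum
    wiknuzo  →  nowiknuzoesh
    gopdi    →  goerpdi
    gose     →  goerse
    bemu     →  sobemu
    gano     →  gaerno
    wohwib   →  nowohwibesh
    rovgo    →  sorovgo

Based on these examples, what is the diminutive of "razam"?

wiknuzo and gano both end in -o yet inflect differently (nowiknuzoesh, gaerno), so the final letter is not what conditions the rule; the first letter is.
"razam" begins with r-. The one such stem in the data (rovgo → sorovgo) adds the prefix so-, so the same rule applies.
The other patterns: stems beginning with w- add no- … -esh around the stem; stems beginning with g- insert -er- after the first vowel.
So razam → sorazam.

sorazam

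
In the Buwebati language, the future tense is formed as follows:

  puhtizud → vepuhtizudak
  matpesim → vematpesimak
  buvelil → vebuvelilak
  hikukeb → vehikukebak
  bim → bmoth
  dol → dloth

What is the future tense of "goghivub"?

vegoghivubak

matpesim and bim both end in -m yet inflect differently (vematpesimak, bmoth), so the final letter is not what conditions the rule; the number of vowels is.
"goghivub" has 3 vowels. The stems with 3 vowels (puhtizud → vepuhtizudak, matpesim → vematpesimak, buvelil → vebuvelilak) add ve- … -ak around the stem.
So goghivub → vegoghivubak.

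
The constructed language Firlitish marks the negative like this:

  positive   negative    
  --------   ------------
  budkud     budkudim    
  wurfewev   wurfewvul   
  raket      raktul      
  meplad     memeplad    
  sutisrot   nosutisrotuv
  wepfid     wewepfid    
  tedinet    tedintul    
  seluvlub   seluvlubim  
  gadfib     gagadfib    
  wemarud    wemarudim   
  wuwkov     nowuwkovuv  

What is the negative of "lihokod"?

raket and sutisrot both end in -t yet inflect differently (raktul, nosutisrotuv), so the final letter is not what conditions the rule; the last vowel is.
"lihokod" has last vowel 'o'. The stems whose last vowel is 'o' (sutisrot → nosutisrotuv, wuwkov → nowuwkovuv) add no- … -uv around the stem.
The other patterns: stems whose last vowel is 'u' add -im; stems whose last vowel is 'e' delete the last vowel and add -ul; stems whose last vowel is 'a' or 'i' repeat the first consonant+vowel as a prefix.
So lihokod → nolihokoduv.

nolihokoduv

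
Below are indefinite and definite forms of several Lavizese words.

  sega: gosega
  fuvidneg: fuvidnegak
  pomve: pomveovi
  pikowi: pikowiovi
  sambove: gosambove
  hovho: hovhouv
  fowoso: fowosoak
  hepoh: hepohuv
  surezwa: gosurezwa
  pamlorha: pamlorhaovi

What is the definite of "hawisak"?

hawisakuv

"hawisak" begins with h-. The stems beginning with h- (hepoh → hepohuv, hovho → hovhouv) add -uv.
The other patterns: stems beginning with f- add -ak; stems beginning with p- add -ovi; stems beginning with s- add the prefix go-.
So hawisak → hawisakuv.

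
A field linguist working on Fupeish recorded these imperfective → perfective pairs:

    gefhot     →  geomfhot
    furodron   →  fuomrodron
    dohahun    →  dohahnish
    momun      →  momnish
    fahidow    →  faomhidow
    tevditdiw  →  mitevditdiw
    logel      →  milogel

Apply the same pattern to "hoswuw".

hoswwish

dohahun and furodron both end in -n yet inflect differently (dohahnish, fuomrodron), so the final letter is not what conditions the rule; the last vowel is.
"hoswuw" has last vowel 'u'. The stems whose last vowel is 'u' (dohahun → dohahnish, momun → momnish) delete the last vowel and add -ish.
The other patterns: stems whose last vowel is 'o' insert -om- after the first vowel; stems whose last vowel is 'e' or 'i' add the prefix mi-.
So hoswuw → hoswwish.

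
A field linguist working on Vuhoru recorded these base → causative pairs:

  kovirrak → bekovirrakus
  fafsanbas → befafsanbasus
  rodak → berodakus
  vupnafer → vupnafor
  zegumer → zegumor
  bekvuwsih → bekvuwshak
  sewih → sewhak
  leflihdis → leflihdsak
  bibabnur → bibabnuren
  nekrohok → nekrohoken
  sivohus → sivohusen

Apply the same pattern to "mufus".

mufusen

fafsanbas and leflihdis both end in -s yet inflect differently (befafsanbasus, leflihdsak), so the final letter is not what conditions the rule; the last vowel is.
"mufus" has last vowel 'u'. The stems whose last vowel is 'u' (bibabnur → bibabnuren, sivohus → sivohusen) add -en.
The other patterns: stems whose last vowel is 'a' add be- … -us around the stem; stems whose last vowel is 'e' change the last vowel to 'o'; stems whose last vowel is 'i' delete the last vowel and add -ak.
So mufus → mufusen.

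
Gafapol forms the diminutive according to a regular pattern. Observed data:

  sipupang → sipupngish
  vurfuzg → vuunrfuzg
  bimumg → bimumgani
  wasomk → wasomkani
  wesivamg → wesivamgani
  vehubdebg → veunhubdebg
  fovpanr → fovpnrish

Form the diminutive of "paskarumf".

wesivamg and sipupang both end in -g yet inflect differently (wesivamgani, sipupngish), so the final letter is not what conditions the rule; the second-to-last letter is.
"paskarumf" has second-to-last letter 'm'. The stems whose second-to-last letter is 'm' (wesivamg → wesivamgani, bimumg → bimumgani, wasomk → wasomkani) add -ani.
The other patterns: stems whose second-to-last letter is 'n' delete the last vowel and add -ish; stems whose second-to-last letter is 'b' or 'z' insert -un- after the first vowel.
So paskarumf → paskarumfani.

paskarumfani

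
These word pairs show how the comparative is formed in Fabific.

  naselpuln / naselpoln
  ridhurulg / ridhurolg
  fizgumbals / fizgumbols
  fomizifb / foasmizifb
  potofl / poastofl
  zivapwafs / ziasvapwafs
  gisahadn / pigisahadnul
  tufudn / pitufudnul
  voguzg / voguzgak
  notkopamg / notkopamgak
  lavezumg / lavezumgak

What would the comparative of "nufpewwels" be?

nufpewwols

fizgumbals and zivapwafs both end in -s yet inflect differently (fizgumbols, ziasvapwafs), so the final letter is not what conditions the rule; the second-to-last letter is.
"nufpewwels" has second-to-last letter 'l'. The stems whose second-to-last letter is 'l' (naselpuln → naselpoln, ridhurulg → ridhurolg, fizgumbals → fizgumbols) change the last vowel to 'o'.
So nufpewwels → nufpewwols.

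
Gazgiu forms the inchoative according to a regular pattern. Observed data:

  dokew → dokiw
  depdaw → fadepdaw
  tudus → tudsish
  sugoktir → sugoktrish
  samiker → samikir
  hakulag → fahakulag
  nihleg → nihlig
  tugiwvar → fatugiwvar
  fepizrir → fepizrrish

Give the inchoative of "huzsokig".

huzsokgish

dokew and depdaw both end in -w yet inflect differently (dokiw, fadepdaw), so the final letter is not what conditions the rule; the last vowel is.
"huzsokig" has last vowel 'i'. The stems whose last vowel is 'i' (sugoktir → sugoktrish, fepizrir → fepizrrish) delete the last vowel and add -ish.
The other patterns: stems whose last vowel is 'e' change the last vowel to 'i'; stems whose last vowel is 'a' add the prefix fa-.
So huzsokig → huzsokgish.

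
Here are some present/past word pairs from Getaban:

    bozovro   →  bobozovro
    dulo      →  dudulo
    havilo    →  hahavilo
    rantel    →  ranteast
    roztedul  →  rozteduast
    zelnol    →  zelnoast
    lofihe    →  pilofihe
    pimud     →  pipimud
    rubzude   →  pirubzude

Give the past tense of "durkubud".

bozovro and zelnol both have last vowel 'o' yet inflect differently (bobozovro, zelnoast), so the last vowel is not what conditions the rule; the final letter is.
"durkubud" ends in -d. The one such stem in the data (pimud → pipimud) adds the prefix pi-, so the same rule applies.
The other patterns: stems ending in -o repeat the first consonant+vowel as a prefix; stems ending in -l drop the final letter and add -ast.
So durkubud → pidurkubud.

pidurkubud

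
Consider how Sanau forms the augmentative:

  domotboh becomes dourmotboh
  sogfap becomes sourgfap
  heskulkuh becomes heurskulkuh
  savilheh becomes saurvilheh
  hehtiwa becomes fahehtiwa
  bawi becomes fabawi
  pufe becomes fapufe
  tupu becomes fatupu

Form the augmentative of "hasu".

sogfap and hehtiwa both have last vowel 'a' yet inflect differently (sourgfap, fahehtiwa), so the last vowel is not what conditions the rule; whether the stem ends in a vowel or a consonant is.
"hasu" ends in a vowel. The stems ending in a vowel (hehtiwa → fahehtiwa, bawi → fabawi, pufe → fapufe) add the prefix fa-.
So hasu → fahasu.

fahasu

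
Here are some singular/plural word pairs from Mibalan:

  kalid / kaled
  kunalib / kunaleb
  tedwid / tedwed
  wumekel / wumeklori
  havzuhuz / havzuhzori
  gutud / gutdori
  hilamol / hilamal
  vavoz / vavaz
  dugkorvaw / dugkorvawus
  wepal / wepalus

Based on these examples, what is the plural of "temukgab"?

temukgabus

kalid and gutud both end in -d yet inflect differently (kaled, gutdori), so the final letter is not what conditions the rule; the last vowel is.
"temukgab" has last vowel 'a'. The stems whose last vowel is 'a' (dugkorvaw → dugkorvawus, wepal → wepalus) add -us.
So temukgab → temukgabus.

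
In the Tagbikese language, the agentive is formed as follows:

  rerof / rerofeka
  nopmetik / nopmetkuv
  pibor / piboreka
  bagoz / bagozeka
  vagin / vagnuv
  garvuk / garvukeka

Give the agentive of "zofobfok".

nopmetik and garvuk both end in -k yet inflect differently (nopmetkuv, garvukeka), so the final letter is not what conditions the rule; the last vowel is.
"zofobfok" has last vowel 'o'. The stems whose last vowel is 'o' (bagoz → bagozeka, rerof → rerofeka, pibor → piboreka) add -eka.
The other pattern: stems whose last vowel is 'i' delete the last vowel and add -uv.
So zofobfok → zofobfokeka.

zofobfokeka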